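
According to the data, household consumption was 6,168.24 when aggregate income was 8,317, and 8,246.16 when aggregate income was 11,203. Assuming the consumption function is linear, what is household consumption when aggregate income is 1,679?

C = 1388.88

MPC = (8246.16 − 6168.24)/(11203 − 8317) = 2077.92/2886 = 0.72
a = 6168.24 − 0.72(8317) = 6168.24 − 5988.24 = 180
C = 180 + 0.72(1679) = 180 + 1208.88 = 1388.88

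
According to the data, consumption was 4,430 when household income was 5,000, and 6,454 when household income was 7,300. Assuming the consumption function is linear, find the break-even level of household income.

MPC = (6454 − 4430)/(7300 − 5000) = 2024/2300 = 0.88
a = 4430 − 0.88(5000) = 4430 − 4400 = 30
Break-even: Y = a/(1−MPC) = 30/0.12 = 250

Y = 250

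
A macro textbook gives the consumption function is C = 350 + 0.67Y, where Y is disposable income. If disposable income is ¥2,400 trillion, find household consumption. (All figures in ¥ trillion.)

C = 1958

C = 350 + 0.67(2400) = 350 + 1608 = 1958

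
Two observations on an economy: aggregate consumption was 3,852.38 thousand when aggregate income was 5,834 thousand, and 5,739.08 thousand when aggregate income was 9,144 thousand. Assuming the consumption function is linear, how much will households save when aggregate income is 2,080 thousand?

S = 367.4

MPC = (5739.08 − 3852.38)/(9144 − 5834) = 1886.7/3310 = 0.57
a = 3852.38 − 0.57(5834) = 3852.38 − 3325.38 = 527
C = 527 + 0.57(2080) = 1712.6
S = 2080 − 1712.6 = 367.4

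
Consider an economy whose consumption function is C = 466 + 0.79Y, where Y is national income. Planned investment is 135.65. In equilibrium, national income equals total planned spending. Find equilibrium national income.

Y = C + I = 466 + 0.79Y + 135.65
Y − 0.79Y = 601.65
0.21Y = 601.65, so Y = 601.65/0.21 = 2865

Y = 2865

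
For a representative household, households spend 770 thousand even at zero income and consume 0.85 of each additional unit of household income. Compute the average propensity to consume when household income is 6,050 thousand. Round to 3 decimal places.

C = 770 + 0.85(6050) = 5912.5
APC = C/Y = 5912.5/6050 = 0.977

APC = 0.977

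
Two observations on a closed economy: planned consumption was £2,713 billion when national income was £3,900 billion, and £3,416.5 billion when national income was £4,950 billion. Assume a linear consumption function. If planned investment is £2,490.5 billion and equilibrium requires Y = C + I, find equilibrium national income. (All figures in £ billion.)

Y = 7850

MPC = (3416.5 − 2713)/(4950 − 3900) = 703.5/1050 = 0.67
a = 2713 − 0.67(3900) = 100
Equilibrium: Y = 100 + 0.67Y + 2490.5
0.33Y = 2590.5, so Y = 2590.5/0.33 = 7850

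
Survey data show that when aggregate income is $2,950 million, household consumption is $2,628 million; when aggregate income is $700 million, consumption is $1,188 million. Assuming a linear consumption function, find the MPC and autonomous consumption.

MPC = 0.64; a = 740

MPC = ΔC/ΔY = (2628 − 1188)/(2950 − 700) = 1440/2250 = 0.64
a = C − MPC·Y = 1188 − 0.64(700) = 1188 − 448 = 740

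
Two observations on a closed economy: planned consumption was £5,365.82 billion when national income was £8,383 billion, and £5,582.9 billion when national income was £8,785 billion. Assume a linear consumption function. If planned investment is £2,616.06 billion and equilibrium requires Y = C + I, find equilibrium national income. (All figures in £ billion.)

MPC = (5582.9 − 5365.82)/(8785 − 8383) = 217.08/402 = 0.54
a = 5365.82 − 0.54(8383) = 839
Equilibrium: Y = 839 + 0.54Y + 2616.06
0.46Y = 3455.06, so Y = 3455.06/0.46 = 7511

Y = 7511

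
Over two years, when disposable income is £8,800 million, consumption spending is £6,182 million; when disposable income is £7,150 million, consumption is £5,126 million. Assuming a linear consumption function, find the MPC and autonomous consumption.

MPC = 0.64; a = 550

MPC = ΔC/ΔY = (6182 − 5126)/(8800 − 7150) = 1056/1650 = 0.64
a = C − MPC·Y = 5126 − 0.64(7150) = 5126 − 4576 = 550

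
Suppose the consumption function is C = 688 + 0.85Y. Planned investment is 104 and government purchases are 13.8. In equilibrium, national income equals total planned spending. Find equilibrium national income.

Y = C + I + G = 688 + 0.85Y + 104 + 13.8
Y − 0.85Y = 805.8
0.15Y = 805.8, so Y = 805.8/0.15 = 5372

Y = 5372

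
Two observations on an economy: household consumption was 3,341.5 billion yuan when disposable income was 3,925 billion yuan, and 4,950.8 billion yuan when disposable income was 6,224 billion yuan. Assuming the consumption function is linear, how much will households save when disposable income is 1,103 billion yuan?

MPC = (4950.8 − 3341.5)/(6224 − 3925) = 1609.3/2299 = 0.7
a = 3341.5 − 0.7(3925) = 3341.5 − 2747.5 = 594
C = 594 + 0.7(1103) = 1366.1
S = 1103 − 1366.1 = -263.1

S = -263.1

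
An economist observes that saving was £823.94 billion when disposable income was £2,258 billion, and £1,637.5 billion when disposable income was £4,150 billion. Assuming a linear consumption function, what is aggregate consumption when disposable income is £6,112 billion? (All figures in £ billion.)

MPS = ΔS/ΔY = (1637.5 − 823.94)/(4150 − 2258) = 813.56/1892 = 0.43
MPC = 1 − MPS = 0.57
Autonomous saving = 823.94 − 0.43(2258) = -147, so a = 147
C = 147 + 0.57(6112) = 147 + 3483.84 = 3630.84

C = 3630.84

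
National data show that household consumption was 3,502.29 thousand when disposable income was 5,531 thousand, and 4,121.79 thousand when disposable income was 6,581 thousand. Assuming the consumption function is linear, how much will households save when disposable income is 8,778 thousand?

S = 3359.98

MPC = (4121.79 − 3502.29)/(6581 − 5531) = 619.5/1050 = 0.59
a = 3502.29 − 0.59(5531) = 3502.29 − 3263.29 = 239
C = 239 + 0.59(8778) = 5418.02
S = 8778 − 5418.02 = 3359.98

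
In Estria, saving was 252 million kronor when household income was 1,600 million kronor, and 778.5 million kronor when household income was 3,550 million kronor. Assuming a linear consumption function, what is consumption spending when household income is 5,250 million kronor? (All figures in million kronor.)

C = 4012.5

MPS = ΔS/ΔY = (778.5 − 252)/(3550 − 1600) = 526.5/1950 = 0.27
MPC = 1 − MPS = 0.73
Autonomous saving = 252 − 0.27(1600) = -180, so a = 180
C = 180 + 0.73(5250) = 180 + 3832.5 = 4012.5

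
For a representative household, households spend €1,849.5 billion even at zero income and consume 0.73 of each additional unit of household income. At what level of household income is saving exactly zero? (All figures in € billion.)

At break-even, C = Y: 1849.5 + 0.73Y = Y
0.27Y = 1849.5, so Y = 1849.5/0.27 = 6850

Y = 6850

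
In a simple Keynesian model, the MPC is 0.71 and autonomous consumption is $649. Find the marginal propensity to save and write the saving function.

MPS = 0.29; S = -649 + 0.29Y

MPS = 1 − MPC = 1 − 0.71 = 0.29
S = Y − C = -649 + 0.29Y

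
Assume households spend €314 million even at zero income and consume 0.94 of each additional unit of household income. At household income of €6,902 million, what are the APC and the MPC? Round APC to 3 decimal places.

MPC = 0.94 (the slope of the consumption function)
C = 314 + 0.94(6902) = 6801.88, so APC = 6801.88/6902 = 0.985

APC = 0.985; MPC = 0.94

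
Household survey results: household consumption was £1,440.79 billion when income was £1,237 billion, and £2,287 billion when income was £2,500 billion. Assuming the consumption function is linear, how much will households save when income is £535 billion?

MPC = (2287 − 1440.79)/(2500 − 1237) = 846.21/1263 = 0.67
a = 1440.79 − 0.67(1237) = 1440.79 − 828.79 = 612
C = 612 + 0.67(535) = 970.45
S = 535 − 970.45 = -435.45

S = -435.45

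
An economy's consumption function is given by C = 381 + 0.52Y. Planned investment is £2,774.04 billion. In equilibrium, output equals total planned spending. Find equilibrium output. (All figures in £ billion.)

Y = C + I = 381 + 0.52Y + 2774.04
Y − 0.52Y = 3155.04
0.48Y = 3155.04, so Y = 3155.04/0.48 = 6573

Y = 6573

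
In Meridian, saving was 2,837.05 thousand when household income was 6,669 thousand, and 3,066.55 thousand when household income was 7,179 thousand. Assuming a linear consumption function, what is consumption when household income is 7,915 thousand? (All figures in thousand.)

MPS = ΔS/ΔY = (3066.55 − 2837.05)/(7179 − 6669) = 229.5/510 = 0.45
MPC = 1 − MPS = 0.55
Autonomous saving = 2837.05 − 0.45(6669) = -164, so a = 164
C = 164 + 0.55(7915) = 164 + 4353.25 = 4517.25

C = 4517.25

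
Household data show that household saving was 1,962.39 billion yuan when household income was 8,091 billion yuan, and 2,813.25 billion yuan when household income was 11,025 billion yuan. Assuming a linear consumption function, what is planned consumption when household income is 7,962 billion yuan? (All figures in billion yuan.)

MPS = ΔS/ΔY = (2813.25 − 1962.39)/(11025 − 8091) = 850.86/2934 = 0.29
MPC = 1 − MPS = 0.71
Autonomous saving = 1962.39 − 0.29(8091) = -384, so a = 384
C = 384 + 0.71(7962) = 384 + 5653.02 = 6037.02

C = 6037.02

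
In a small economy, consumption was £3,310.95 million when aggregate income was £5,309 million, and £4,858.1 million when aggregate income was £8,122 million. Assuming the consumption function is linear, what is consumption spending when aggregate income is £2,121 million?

MPC = (4858.1 − 3310.95)/(8122 − 5309) = 1547.15/2813 = 0.55
a = 3310.95 − 0.55(5309) = 3310.95 − 2919.95 = 391
C = 391 + 0.55(2121) = 391 + 1166.55 = 1557.55

C = 1557.55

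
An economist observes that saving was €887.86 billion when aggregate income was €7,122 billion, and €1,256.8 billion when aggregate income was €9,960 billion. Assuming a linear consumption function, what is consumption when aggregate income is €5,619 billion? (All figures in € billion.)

MPS = ΔS/ΔY = (1256.8 − 887.86)/(9960 − 7122) = 368.94/2838 = 0.13
MPC = 1 − MPS = 0.87
Autonomous saving = 887.86 − 0.13(7122) = -38, so a = 38
C = 38 + 0.87(5619) = 38 + 4888.53 = 4926.53

C = 4926.53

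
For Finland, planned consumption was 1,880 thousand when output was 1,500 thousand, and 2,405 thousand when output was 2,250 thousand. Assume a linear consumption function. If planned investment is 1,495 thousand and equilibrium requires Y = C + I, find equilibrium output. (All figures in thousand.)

Y = 7750

MPC = (2405 − 1880)/(2250 − 1500) = 525/750 = 0.7
a = 1880 − 0.7(1500) = 830
Equilibrium: Y = 830 + 0.7Y + 1495
0.3Y = 2325, so Y = 2325/0.3 = 7750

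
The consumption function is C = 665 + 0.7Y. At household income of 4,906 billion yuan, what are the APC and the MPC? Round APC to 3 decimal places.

APC = 0.836; MPC = 0.7

MPC = 0.7 (the slope of the consumption function)
C = 665 + 0.7(4906) = 4099.2, so APC = 4099.2/4906 = 0.836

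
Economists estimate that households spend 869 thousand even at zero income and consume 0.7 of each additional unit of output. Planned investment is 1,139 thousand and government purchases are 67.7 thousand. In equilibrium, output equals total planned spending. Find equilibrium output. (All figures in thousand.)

Y = 6919

Y = C + I + G = 869 + 0.7Y + 1139 + 67.7
Y − 0.7Y = 2075.7
0.3Y = 2075.7, so Y = 2075.7/0.3 = 6919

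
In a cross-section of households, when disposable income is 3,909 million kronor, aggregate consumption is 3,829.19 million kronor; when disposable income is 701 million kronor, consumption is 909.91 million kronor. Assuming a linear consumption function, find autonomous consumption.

a = 272

MPC = ΔC/ΔY = (3829.19 − 909.91)/(3909 − 701) = 2919.28/3208 = 0.91
a = C − MPC·Y = 909.91 − 0.91(701) = 909.91 − 637.91 = 272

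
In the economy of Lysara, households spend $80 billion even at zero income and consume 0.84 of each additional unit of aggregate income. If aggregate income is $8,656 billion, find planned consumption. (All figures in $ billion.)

C = 80 + 0.84(8656) = 80 + 7271.04 = 7351.04

C = 7351.04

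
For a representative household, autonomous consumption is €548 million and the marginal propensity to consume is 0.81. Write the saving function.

S = Y − C = Y − (548 + 0.81Y) = -548 + (1 − 0.81)Y

S = -548 + 0.19Y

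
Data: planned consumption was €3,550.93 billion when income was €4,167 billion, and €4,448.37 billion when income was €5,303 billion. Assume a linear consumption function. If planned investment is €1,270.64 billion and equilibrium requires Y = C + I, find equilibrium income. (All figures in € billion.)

Y = 7284

MPC = (4448.37 − 3550.93)/(5303 − 4167) = 897.44/1136 = 0.79
a = 3550.93 − 0.79(4167) = 259
Equilibrium: Y = 259 + 0.79Y + 1270.64
0.21Y = 1529.64, so Y = 1529.64/0.21 = 7284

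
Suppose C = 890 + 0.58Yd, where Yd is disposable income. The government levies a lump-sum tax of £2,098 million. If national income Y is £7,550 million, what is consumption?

C = 4052.16

Yd = Y − T = 7550 − 2098 = 5452
C = 890 + 0.58(5452) = 890 + 3162.16 = 4052.16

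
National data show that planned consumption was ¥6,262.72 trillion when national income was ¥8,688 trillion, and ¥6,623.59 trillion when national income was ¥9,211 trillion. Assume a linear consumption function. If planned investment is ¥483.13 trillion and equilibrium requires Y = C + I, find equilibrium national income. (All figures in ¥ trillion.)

Y = 2423

MPC = (6623.59 − 6262.72)/(9211 − 8688) = 360.87/523 = 0.69
a = 6262.72 − 0.69(8688) = 268
Equilibrium: Y = 268 + 0.69Y + 483.13
0.31Y = 751.13, so Y = 751.13/0.31 = 2423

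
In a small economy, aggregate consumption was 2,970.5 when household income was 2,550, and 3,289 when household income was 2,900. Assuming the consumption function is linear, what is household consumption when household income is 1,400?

MPC = (3289 − 2970.5)/(2900 − 2550) = 318.5/350 = 0.91
a = 2970.5 − 0.91(2550) = 2970.5 − 2320.5 = 650
C = 650 + 0.91(1400) = 650 + 1274 = 1924

C = 1924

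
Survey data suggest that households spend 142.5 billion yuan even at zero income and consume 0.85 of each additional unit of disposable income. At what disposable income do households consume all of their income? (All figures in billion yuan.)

Y = 950

At break-even, C = Y: 142.5 + 0.85Y = Y
0.15Y = 142.5, so Y = 142.5/0.15 = 950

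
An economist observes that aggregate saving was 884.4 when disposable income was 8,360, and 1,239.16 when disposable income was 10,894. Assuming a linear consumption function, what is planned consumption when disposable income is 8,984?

MPS = ΔS/ΔY = (1239.16 − 884.4)/(10894 − 8360) = 354.76/2534 = 0.14
MPC = 1 − MPS = 0.86
Autonomous saving = 884.4 − 0.14(8360) = -286, so a = 286
C = 286 + 0.86(8984) = 286 + 7726.24 = 8012.24

C = 8012.24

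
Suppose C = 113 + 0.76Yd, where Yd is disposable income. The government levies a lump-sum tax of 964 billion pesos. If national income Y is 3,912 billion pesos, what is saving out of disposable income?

S = 594.52

Yd = Y − T = 3912 − 964 = 2948
C = 113 + 0.76(2948) = 113 + 2240.48 = 2353.48
S = Yd − C = 2948 − 2353.48 = 594.52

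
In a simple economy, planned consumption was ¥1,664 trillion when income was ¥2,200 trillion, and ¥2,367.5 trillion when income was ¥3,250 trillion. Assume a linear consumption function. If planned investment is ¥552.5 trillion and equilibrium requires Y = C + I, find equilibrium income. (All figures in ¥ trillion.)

Y = 2250

MPC = (2367.5 − 1664)/(3250 − 2200) = 703.5/1050 = 0.67
a = 1664 − 0.67(2200) = 190
Equilibrium: Y = 190 + 0.67Y + 552.5
0.33Y = 742.5, so Y = 742.5/0.33 = 2250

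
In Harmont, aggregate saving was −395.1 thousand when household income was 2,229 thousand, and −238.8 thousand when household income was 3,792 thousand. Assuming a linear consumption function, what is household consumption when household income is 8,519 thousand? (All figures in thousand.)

MPS = ΔS/ΔY = (-238.8 − (-395.1))/(3792 − 2229) = 156.3/1563 = 0.1
MPC = 1 − MPS = 0.9
Autonomous saving = -395.1 − 0.1(2229) = -618, so a = 618
C = 618 + 0.9(8519) = 618 + 7667.1 = 8285.1

C = 8285.1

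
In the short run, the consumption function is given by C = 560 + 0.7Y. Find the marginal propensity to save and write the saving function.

MPS = 1 − MPC = 1 − 0.7 = 0.3
S = Y − C = -560 + 0.3Y

MPS = 0.3; S = -560 + 0.3Y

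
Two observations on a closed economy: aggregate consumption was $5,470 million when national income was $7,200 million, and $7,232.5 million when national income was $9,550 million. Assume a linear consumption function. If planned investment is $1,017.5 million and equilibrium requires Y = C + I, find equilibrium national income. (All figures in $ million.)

MPC = (7232.5 − 5470)/(9550 − 7200) = 1762.5/2350 = 0.75
a = 5470 − 0.75(7200) = 70
Equilibrium: Y = 70 + 0.75Y + 1017.5
0.25Y = 1087.5, so Y = 1087.5/0.25 = 4350

Y = 4350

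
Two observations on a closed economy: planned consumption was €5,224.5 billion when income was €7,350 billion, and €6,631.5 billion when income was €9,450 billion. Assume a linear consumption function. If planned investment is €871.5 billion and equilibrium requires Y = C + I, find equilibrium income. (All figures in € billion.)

Y = 3550

MPC = (6631.5 − 5224.5)/(9450 − 7350) = 1407/2100 = 0.67
a = 5224.5 − 0.67(7350) = 300
Equilibrium: Y = 300 + 0.67Y + 871.5
0.33Y = 1171.5, so Y = 1171.5/0.33 = 3550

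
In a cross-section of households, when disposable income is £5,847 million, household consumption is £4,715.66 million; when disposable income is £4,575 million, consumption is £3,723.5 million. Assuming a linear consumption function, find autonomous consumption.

a = 155

MPC = ΔC/ΔY = (4715.66 − 3723.5)/(5847 − 4575) = 992.16/1272 = 0.78
a = C − MPC·Y = 3723.5 − 0.78(4575) = 3723.5 − 3568.5 = 155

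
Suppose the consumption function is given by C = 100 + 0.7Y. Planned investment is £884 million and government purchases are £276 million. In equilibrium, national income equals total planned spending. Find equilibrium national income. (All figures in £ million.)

Y = 4200

Y = C + I + G = 100 + 0.7Y + 884 + 276
Y − 0.7Y = 1260
0.3Y = 1260, so Y = 1260/0.3 = 4200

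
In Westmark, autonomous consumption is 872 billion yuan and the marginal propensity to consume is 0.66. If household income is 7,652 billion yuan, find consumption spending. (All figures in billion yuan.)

C = 5922.32

C = 872 + 0.66(7652) = 872 + 5050.32 = 5922.32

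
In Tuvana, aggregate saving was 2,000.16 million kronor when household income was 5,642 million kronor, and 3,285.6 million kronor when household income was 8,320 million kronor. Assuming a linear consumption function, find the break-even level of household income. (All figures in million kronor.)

MPS = ΔS/ΔY = (3285.6 − 2000.16)/(8320 − 5642) = 1285.44/2678 = 0.48
MPC = 1 − MPS = 0.52
From S(5642) = 2000.16: −a + 0.48(5642) = 2000.16, so a = 2708.16 − 2000.16 = 708
Break-even (S = 0): Y = a/MPS = 708/0.48 = 1475

Y = 1475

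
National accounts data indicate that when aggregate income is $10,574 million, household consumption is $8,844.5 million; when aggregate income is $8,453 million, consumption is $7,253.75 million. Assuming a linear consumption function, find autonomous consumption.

a = 914

MPC = ΔC/ΔY = (8844.5 − 7253.75)/(10574 − 8453) = 1590.75/2121 = 0.75
a = C − MPC·Y = 7253.75 − 0.75(8453) = 7253.75 − 6339.75 = 914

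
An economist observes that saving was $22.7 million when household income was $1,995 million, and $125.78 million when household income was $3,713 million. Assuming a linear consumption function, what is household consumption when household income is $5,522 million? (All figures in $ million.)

MPS = ΔS/ΔY = (125.78 − 22.7)/(3713 − 1995) = 103.08/1718 = 0.06
MPC = 1 − MPS = 0.94
Autonomous saving = 22.7 − 0.06(1995) = -97, so a = 97
C = 97 + 0.94(5522) = 97 + 5190.68 = 5287.68

C = 5287.68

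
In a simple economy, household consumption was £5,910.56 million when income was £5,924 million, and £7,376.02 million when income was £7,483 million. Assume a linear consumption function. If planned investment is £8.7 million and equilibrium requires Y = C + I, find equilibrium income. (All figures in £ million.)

MPC = (7376.02 − 5910.56)/(7483 − 5924) = 1465.46/1559 = 0.94
a = 5910.56 − 0.94(5924) = 342
Equilibrium: Y = 342 + 0.94Y + 8.7
0.06Y = 350.7, so Y = 350.7/0.06 = 5845

Y = 5845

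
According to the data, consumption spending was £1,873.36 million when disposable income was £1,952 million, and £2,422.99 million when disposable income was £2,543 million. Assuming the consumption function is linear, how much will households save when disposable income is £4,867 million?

MPC = (2422.99 − 1873.36)/(2543 − 1952) = 549.63/591 = 0.93
a = 1873.36 − 0.93(1952) = 1873.36 − 1815.36 = 58
C = 58 + 0.93(4867) = 4584.31
S = 4867 − 4584.31 = 282.69

S = 282.69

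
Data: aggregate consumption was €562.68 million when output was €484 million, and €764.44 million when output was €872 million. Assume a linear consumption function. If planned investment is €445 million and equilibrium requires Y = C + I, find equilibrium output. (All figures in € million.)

MPC = (764.44 − 562.68)/(872 − 484) = 201.76/388 = 0.52
a = 562.68 − 0.52(484) = 311
Equilibrium: Y = 311 + 0.52Y + 445
0.48Y = 756, so Y = 756/0.48 = 1575

Y = 1575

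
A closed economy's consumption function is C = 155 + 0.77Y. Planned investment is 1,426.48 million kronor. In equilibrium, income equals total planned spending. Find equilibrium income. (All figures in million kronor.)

Y = 6876

Y = C + I = 155 + 0.77Y + 1426.48
Y − 0.77Y = 1581.48
0.23Y = 1581.48, so Y = 1581.48/0.23 = 6876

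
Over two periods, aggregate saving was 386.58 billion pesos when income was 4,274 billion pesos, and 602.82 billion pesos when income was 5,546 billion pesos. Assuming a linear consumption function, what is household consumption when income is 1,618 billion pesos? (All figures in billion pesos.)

MPS = ΔS/ΔY = (602.82 − 386.58)/(5546 − 4274) = 216.24/1272 = 0.17
MPC = 1 − MPS = 0.83
Autonomous saving = 386.58 − 0.17(4274) = -340, so a = 340
C = 340 + 0.83(1618) = 340 + 1342.94 = 1682.94

C = 1682.94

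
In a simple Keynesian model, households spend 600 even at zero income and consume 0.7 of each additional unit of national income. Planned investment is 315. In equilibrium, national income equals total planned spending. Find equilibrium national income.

Y = C + I = 600 + 0.7Y + 315
Y − 0.7Y = 915
0.3Y = 915, so Y = 915/0.3 = 3050

Y = 3050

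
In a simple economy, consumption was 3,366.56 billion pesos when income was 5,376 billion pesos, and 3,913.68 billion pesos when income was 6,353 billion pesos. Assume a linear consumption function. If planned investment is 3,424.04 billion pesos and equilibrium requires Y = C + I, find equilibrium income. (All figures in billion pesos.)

MPC = (3913.68 − 3366.56)/(6353 − 5376) = 547.12/977 = 0.56
a = 3366.56 − 0.56(5376) = 356
Equilibrium: Y = 356 + 0.56Y + 3424.04
0.44Y = 3780.04, so Y = 3780.04/0.44 = 8591

Y = 8591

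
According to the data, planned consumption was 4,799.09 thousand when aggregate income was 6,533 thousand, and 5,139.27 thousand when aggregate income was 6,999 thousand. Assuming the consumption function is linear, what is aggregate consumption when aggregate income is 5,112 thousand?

C = 3761.76

MPC = (5139.27 − 4799.09)/(6999 − 6533) = 340.18/466 = 0.73
a = 4799.09 − 0.73(6533) = 4799.09 − 4769.09 = 30
C = 30 + 0.73(5112) = 30 + 3731.76 = 3761.76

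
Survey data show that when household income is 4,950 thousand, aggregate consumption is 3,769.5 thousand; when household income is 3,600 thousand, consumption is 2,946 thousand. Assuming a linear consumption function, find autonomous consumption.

MPC = ΔC/ΔY = (3769.5 − 2946)/(4950 − 3600) = 823.5/1350 = 0.61
a = C − MPC·Y = 2946 − 0.61(3600) = 2946 − 2196 = 750

a = 750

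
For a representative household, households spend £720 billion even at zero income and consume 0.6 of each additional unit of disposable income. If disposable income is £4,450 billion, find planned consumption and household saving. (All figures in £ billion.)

C = 720 + 0.6(4450) = 720 + 2670 = 3390
S = Y − C = 4450 − 3390 = 1060

C = 3390; S = 1060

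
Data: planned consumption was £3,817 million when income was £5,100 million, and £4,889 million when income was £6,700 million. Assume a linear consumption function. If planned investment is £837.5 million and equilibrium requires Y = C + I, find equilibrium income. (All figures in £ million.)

MPC = (4889 − 3817)/(6700 − 5100) = 1072/1600 = 0.67
a = 3817 − 0.67(5100) = 400
Equilibrium: Y = 400 + 0.67Y + 837.5
0.33Y = 1237.5, so Y = 1237.5/0.33 = 3750

Y = 3750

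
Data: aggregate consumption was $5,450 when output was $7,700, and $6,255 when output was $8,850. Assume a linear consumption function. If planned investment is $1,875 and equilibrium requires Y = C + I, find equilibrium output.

Y = 6450

MPC = (6255 − 5450)/(8850 − 7700) = 805/1150 = 0.7
a = 5450 − 0.7(7700) = 60
Equilibrium: Y = 60 + 0.7Y + 1875
0.3Y = 1935, so Y = 1935/0.3 = 6450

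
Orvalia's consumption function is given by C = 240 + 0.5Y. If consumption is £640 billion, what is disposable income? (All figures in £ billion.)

240 + 0.5Y = 640
0.5Y = 400, so Y = 400/0.5 = 800

Y = 800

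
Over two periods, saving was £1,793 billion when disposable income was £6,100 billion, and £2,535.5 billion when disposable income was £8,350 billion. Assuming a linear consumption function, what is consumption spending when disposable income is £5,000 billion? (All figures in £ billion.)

C = 3570

MPS = ΔS/ΔY = (2535.5 − 1793)/(8350 − 6100) = 742.5/2250 = 0.33
MPC = 1 − MPS = 0.67
Autonomous saving = 1793 − 0.33(6100) = -220, so a = 220
C = 220 + 0.67(5000) = 220 + 3350 = 3570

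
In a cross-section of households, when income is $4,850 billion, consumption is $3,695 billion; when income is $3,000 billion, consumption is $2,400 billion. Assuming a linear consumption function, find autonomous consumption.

a = 300

MPC = ΔC/ΔY = (3695 − 2400)/(4850 − 3000) = 1295/1850 = 0.7
a = C − MPC·Y = 2400 − 0.7(3000) = 2400 − 2100 = 300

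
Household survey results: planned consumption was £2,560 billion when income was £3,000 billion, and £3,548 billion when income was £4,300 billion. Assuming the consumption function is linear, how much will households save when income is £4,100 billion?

S = 704

MPC = (3548 − 2560)/(4300 − 3000) = 988/1300 = 0.76
a = 2560 − 0.76(3000) = 2560 − 2280 = 280
C = 280 + 0.76(4100) = 3396
S = 4100 − 3396 = 704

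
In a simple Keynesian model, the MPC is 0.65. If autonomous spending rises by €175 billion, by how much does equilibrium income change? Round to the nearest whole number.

ΔY ≈ 500

The multiplier is 1/(1 − MPC) = 1/0.35.
ΔY = 175/0.35 = 500.00 ≈ 500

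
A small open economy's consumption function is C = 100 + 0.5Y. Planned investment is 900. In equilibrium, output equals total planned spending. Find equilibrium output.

Y = C + I = 100 + 0.5Y + 900
Y − 0.5Y = 1000
0.5Y = 1000, so Y = 1000/0.5 = 2000

Y = 2000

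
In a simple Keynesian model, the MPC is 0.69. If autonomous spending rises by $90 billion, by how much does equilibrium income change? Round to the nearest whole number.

The multiplier is 1/(1 − MPC) = 1/0.31.
ΔY = 90/0.31 = 290.32 ≈ 290

ΔY ≈ 290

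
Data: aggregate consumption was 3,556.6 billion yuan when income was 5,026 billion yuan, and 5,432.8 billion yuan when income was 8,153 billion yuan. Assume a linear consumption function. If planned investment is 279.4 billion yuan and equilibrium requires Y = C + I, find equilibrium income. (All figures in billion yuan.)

MPC = (5432.8 − 3556.6)/(8153 − 5026) = 1876.2/3127 = 0.6
a = 3556.6 − 0.6(5026) = 541
Equilibrium: Y = 541 + 0.6Y + 279.4
0.4Y = 820.4, so Y = 820.4/0.4 = 2051

Y = 2051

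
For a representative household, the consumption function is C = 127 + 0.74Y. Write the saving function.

S = -127 + 0.26Y

S = Y − C = Y − (127 + 0.74Y) = -127 + (1 − 0.74)Y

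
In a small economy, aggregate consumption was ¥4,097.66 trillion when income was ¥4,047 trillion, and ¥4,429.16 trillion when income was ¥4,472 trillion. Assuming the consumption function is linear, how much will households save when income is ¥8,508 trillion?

MPC = (4429.16 − 4097.66)/(4472 − 4047) = 331.5/425 = 0.78
a = 4097.66 − 0.78(4047) = 4097.66 − 3156.66 = 941
C = 941 + 0.78(8508) = 7577.24
S = 8508 − 7577.24 = 930.76

S = 930.76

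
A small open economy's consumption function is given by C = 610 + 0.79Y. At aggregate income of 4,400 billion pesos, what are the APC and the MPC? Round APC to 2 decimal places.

APC = 0.93; MPC = 0.79

MPC = 0.79 (the slope of the consumption function)
C = 610 + 0.79(4400) = 4086, so APC = 4086/4400 = 0.93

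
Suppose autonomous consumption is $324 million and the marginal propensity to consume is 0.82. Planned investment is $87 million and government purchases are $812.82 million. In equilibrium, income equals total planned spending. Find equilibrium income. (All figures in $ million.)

Y = 6799

Y = C + I + G = 324 + 0.82Y + 87 + 812.82
Y − 0.82Y = 1223.82
0.18Y = 1223.82, so Y = 1223.82/0.18 = 6799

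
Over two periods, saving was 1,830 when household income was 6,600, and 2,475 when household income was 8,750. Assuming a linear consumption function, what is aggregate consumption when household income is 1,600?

MPS = ΔS/ΔY = (2475 − 1830)/(8750 − 6600) = 645/2150 = 0.3
MPC = 1 − MPS = 0.7
Autonomous saving = 1830 − 0.3(6600) = -150, so a = 150
C = 150 + 0.7(1600) = 150 + 1120 = 1270

C = 1270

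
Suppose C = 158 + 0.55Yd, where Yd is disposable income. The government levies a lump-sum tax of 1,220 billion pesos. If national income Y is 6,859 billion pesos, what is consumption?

C = 3259.45

Yd = Y − T = 6859 − 1220 = 5639
C = 158 + 0.55(5639) = 158 + 3101.45 = 3259.45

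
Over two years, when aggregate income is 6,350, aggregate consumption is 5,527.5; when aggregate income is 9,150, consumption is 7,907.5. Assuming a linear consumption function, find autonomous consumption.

a = 130

MPC = ΔC/ΔY = (7907.5 − 5527.5)/(9150 − 6350) = 2380/2800 = 0.85
a = C − MPC·Y = 5527.5 − 0.85(6350) = 5527.5 − 5397.5 = 130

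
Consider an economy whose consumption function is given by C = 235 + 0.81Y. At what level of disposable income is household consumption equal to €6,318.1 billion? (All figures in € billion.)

235 + 0.81Y = 6318.1
0.81Y = 6083.1, so Y = 6083.1/0.81 = 7510

Y = 7510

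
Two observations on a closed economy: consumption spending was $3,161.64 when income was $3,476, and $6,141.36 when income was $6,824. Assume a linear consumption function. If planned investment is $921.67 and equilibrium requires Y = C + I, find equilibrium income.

MPC = (6141.36 − 3161.64)/(6824 − 3476) = 2979.72/3348 = 0.89
a = 3161.64 − 0.89(3476) = 68
Equilibrium: Y = 68 + 0.89Y + 921.67
0.11Y = 989.67, so Y = 989.67/0.11 = 8997

Y = 8997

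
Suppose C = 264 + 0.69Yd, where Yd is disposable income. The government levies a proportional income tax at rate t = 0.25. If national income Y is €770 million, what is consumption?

C = 662.475

Yd = (1 − 0.25)(770) = 0.75(770) = 577.5
C = 264 + 0.69(577.5) = 264 + 398.475 = 662.475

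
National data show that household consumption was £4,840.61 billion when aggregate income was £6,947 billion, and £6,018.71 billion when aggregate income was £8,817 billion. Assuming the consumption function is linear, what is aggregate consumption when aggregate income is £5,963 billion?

C = 4220.69

MPC = (6018.71 − 4840.61)/(8817 − 6947) = 1178.1/1870 = 0.63
a = 4840.61 − 0.63(6947) = 4840.61 − 4376.61 = 464
C = 464 + 0.63(5963) = 464 + 3756.69 = 4220.69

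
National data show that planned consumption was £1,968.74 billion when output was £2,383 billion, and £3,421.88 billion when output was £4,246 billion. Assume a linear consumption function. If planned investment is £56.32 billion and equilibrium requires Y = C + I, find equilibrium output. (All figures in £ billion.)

Y = 756

MPC = (3421.88 − 1968.74)/(4246 − 2383) = 1453.14/1863 = 0.78
a = 1968.74 − 0.78(2383) = 110
Equilibrium: Y = 110 + 0.78Y + 56.32
0.22Y = 166.32, so Y = 166.32/0.22 = 756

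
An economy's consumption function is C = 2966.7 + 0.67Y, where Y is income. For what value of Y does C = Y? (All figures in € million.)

Y = 8990

At break-even, C = Y: 2966.7 + 0.67Y = Y
0.33Y = 2966.7, so Y = 2966.7/0.33 = 8990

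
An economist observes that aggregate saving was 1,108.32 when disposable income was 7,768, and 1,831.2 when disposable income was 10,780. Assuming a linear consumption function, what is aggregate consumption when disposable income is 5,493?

MPS = ΔS/ΔY = (1831.2 − 1108.32)/(10780 − 7768) = 722.88/3012 = 0.24
MPC = 1 − MPS = 0.76
Autonomous saving = 1108.32 − 0.24(7768) = -756, so a = 756
C = 756 + 0.76(5493) = 756 + 4174.68 = 4930.68

C = 4930.68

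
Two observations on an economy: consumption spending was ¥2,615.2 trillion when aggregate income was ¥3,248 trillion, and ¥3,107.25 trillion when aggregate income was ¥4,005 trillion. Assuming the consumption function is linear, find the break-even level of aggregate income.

MPC = (3107.25 − 2615.2)/(4005 − 3248) = 492.05/757 = 0.65
a = 2615.2 − 0.65(3248) = 2615.2 − 2111.2 = 504
Break-even: Y = a/(1−MPC) = 504/0.35 = 1440

Y = 1440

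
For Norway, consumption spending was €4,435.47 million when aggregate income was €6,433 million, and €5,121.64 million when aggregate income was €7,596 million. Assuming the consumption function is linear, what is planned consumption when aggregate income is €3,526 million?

MPC = (5121.64 − 4435.47)/(7596 − 6433) = 686.17/1163 = 0.59
a = 4435.47 − 0.59(6433) = 4435.47 − 3795.47 = 640
C = 640 + 0.59(3526) = 640 + 2080.34 = 2720.34

C = 2720.34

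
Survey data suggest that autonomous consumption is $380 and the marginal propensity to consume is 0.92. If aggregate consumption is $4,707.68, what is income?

380 + 0.92Y = 4707.68
0.92Y = 4327.68, so Y = 4327.68/0.92 = 4704

Y = 4704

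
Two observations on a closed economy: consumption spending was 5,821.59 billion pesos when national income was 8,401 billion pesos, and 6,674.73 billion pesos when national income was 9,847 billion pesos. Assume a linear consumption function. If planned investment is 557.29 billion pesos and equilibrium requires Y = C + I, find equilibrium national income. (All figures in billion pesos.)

Y = 3469

MPC = (6674.73 − 5821.59)/(9847 − 8401) = 853.14/1446 = 0.59
a = 5821.59 − 0.59(8401) = 865
Equilibrium: Y = 865 + 0.59Y + 557.29
0.41Y = 1422.29, so Y = 1422.29/0.41 = 3469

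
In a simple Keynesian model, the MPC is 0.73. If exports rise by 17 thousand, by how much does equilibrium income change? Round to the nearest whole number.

The multiplier is 1/(1 − MPC) = 1/0.27.
ΔY = 17/0.27 = 62.96 ≈ 63

ΔY ≈ 63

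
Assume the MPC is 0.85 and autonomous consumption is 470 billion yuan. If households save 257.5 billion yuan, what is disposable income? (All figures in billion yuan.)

S = Y − C = -470 + 0.15Y
-470 + 0.15Y = 257.5, so 0.15Y = 727.5 and Y = 4850

Y = 4850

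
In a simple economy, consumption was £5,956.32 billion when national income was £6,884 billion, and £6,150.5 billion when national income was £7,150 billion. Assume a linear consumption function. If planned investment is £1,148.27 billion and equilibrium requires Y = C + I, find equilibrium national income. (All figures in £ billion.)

Y = 7701

MPC = (6150.5 − 5956.32)/(7150 − 6884) = 194.18/266 = 0.73
a = 5956.32 − 0.73(6884) = 931
Equilibrium: Y = 931 + 0.73Y + 1148.27
0.27Y = 2079.27, so Y = 2079.27/0.27 = 7701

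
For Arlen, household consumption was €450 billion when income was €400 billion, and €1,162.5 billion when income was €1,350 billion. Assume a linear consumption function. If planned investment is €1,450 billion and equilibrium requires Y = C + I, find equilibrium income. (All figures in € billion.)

Y = 6400

MPC = (1162.5 − 450)/(1350 − 400) = 712.5/950 = 0.75
a = 450 − 0.75(400) = 150
Equilibrium: Y = 150 + 0.75Y + 1450
0.25Y = 1600, so Y = 1600/0.25 = 6400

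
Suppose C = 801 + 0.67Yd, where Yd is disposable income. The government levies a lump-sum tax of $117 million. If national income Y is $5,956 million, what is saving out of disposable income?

Yd = Y − T = 5956 − 117 = 5839
C = 801 + 0.67(5839) = 801 + 3912.13 = 4713.13
S = Yd − C = 5839 − 4713.13 = 1125.87

S = 1125.87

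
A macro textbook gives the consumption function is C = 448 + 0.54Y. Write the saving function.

S = -448 + 0.46Y

S = Y − C = Y − (448 + 0.54Y) = -448 + (1 − 0.54)Y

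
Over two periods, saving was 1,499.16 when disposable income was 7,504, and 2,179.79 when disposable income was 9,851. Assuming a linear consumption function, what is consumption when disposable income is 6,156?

MPS = ΔS/ΔY = (2179.79 − 1499.16)/(9851 − 7504) = 680.63/2347 = 0.29
MPC = 1 − MPS = 0.71
Autonomous saving = 1499.16 − 0.29(7504) = -677, so a = 677
C = 677 + 0.71(6156) = 677 + 4370.76 = 5047.76

C = 5047.76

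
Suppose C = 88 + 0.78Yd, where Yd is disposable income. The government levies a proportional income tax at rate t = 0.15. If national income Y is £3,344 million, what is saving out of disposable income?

S = 537.328

Yd = (1 − 0.15)(3344) = 0.85(3344) = 2842.4
C = 88 + 0.78(2842.4) = 88 + 2217.072 = 2305.072
S = Yd − C = 2842.4 − 2305.072 = 537.328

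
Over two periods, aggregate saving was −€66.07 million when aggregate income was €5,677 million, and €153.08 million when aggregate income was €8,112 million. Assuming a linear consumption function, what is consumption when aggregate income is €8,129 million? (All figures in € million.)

MPS = ΔS/ΔY = (153.08 − (-66.07))/(8112 − 5677) = 219.15/2435 = 0.09
MPC = 1 − MPS = 0.91
Autonomous saving = -66.07 − 0.09(5677) = -577, so a = 577
C = 577 + 0.91(8129) = 577 + 7397.39 = 7974.39

C = 7974.39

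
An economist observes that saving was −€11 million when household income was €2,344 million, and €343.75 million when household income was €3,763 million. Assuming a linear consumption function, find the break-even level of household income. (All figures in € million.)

Y = 2388

MPS = ΔS/ΔY = (343.75 − (-11))/(3763 − 2344) = 354.75/1419 = 0.25
MPC = 1 − MPS = 0.75
From S(2344) = -11: −a + 0.25(2344) = -11, so a = 586 − (-11) = 597
Break-even (S = 0): Y = a/MPS = 597/0.25 = 2388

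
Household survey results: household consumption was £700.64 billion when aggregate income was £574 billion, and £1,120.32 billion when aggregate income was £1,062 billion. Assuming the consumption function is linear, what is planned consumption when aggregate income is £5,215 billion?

MPC = (1120.32 − 700.64)/(1062 − 574) = 419.68/488 = 0.86
a = 700.64 − 0.86(574) = 700.64 − 493.64 = 207
C = 207 + 0.86(5215) = 207 + 4484.9 = 4691.9

C = 4691.9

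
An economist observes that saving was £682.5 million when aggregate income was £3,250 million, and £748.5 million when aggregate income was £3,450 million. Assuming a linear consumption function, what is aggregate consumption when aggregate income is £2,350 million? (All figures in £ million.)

MPS = ΔS/ΔY = (748.5 − 682.5)/(3450 − 3250) = 66/200 = 0.33
MPC = 1 − MPS = 0.67
Autonomous saving = 682.5 − 0.33(3250) = -390, so a = 390
C = 390 + 0.67(2350) = 390 + 1574.5 = 1964.5

C = 1964.5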